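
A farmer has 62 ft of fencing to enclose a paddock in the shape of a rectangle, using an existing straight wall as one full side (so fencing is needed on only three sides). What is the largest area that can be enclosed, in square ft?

Let the sides perpendicular to the wall have length x and the parallel side y, so 2x + y = 62 and the area is A = xy = x(62 − 2x).
A'(x) = 62 − 4x = 0 gives x = 31/2, and A''(x) = −4 < 0 confirms a maximum.
Then y = 62 − 2·31/2 = 31 and A = 961/2.

961/2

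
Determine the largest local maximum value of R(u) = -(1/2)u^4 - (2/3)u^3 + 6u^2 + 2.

R'(u) = -2u^3 - 2u^2 + 12u = 0 at u = -3, 0, 2.
Since R''(u) = -6u^2 - 4u + 12, we get R''(-3) = -30 < 0 ⇒ local maximum; R''(0) = 12 > 0 ⇒ local minimum; R''(2) = -20 < 0 ⇒ local maximum.
So the largest local maximum value is R(-3) = 67/2.

67/2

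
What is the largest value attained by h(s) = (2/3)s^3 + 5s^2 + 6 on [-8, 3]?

69

The derivative is 2s^2 + 10s, which vanishes at s = -5 and s = 0.
Evaluating at the critical points and endpoints: h(-8) = -46/3, h(-5) = 143/3, h(0) = 6, h(3) = 69.
The maximum over the interval is 69, attained at s = 3.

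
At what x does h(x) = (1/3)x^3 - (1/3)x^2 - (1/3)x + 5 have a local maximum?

h'(x) = x^2 - (2/3)x - 1/3. Setting h'(x) = 0 gives x ∈ {-1/3, 1}.
Second-derivative test with h''(x) = 2x - 2/3: h''(-1/3) = -4/3 < 0 ⇒ local maximum; h''(1) = 4/3 > 0 ⇒ local minimum.
So the local maximum value is h(-1/3) = 410/81.

-1/3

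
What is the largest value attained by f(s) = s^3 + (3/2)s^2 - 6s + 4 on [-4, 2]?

14

f'(s) = 3s^2 + 3s - 6, which vanishes at s = -2 and s = 1.
Evaluating at the critical points and endpoints: f(-4) = -12,  f(-2) = 14,  f(1) = 1/2,  f(2) = 6.
So the maximum is f(-2) = 14.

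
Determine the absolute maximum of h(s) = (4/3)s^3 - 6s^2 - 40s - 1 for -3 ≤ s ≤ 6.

133/3

The derivative is 4s^2 - 12s - 40, which vanishes at s = -2 and s = 5.
Evaluating at the critical points and endpoints: h(-3) = 29,  h(-2) = 133/3,  h(5) = -553/3,  h(6) = -169.
Hence the absolute maximum is 133/3 at s = -2.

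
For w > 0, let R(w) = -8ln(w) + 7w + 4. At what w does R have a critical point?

8/7

R'(w) = -8/w + 7 = 0 gives w = 8/7.
R''(w) = 8/w², which is positive for w > 0, so this is a local minimum.
R(8/7) = -8·ln(8/7) + 8 + 4 ≈ 10.9317.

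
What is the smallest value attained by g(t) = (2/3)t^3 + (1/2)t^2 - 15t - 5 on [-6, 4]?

The derivative is 2t^2 + t - 15, which vanishes at t = -3 and t = 5/2.
Candidates: g(-6) = -41,  g(-3) = 53/2,  g(5/2) = -695/24,  g(4) = -43/3.
Hence the absolute minimum is -41 at t = -6.

-41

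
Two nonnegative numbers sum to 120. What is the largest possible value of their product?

With x + y = 120, the product is P(x) = x(120 − x).
P'(x) = 120 − 2x = 0 gives x = 60; P'' = −2 < 0, so this is the maximum.
P = 60·60 = 3600.

3600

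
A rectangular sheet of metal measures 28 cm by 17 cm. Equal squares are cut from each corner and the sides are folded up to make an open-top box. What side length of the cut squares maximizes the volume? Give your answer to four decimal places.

With cut size x, the volume is V(x) = x(28 − 2x)(17 − 2x) for 0 < x < 8.5.
V'(x) = 12x^2 − 180x + 476. Setting V'(x) = 0 gives x ≈ 3.4277 (the root in (0, 8.5)).
V''(x) = 24x − 180 is negative there, so this is the maximum; V ≈ 735.2537.

3.4277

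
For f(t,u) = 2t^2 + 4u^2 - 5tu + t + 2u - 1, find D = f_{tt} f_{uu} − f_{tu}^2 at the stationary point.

∂f/∂t = 4t - 5u + 1 = 0 and ∂f/∂u = -5t + 8u + 2 = 0, so (t, u) = (-18/7, -13/7).
The Hessian has f_{tt} = 4, f_{uu} = 8, f_{tu} = -5, giving D = 7 > 0 with f_{tt} > 0, so the point is a local minimum.
D = (4)·(8) − (-5)^2 = 7.

7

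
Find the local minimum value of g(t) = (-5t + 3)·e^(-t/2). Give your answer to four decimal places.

-2.7253

g'(t) = (-5)·e^(-t/2) + (-5t + 3)·(-1/2)·e^(-t/2) = ((5/2)t - 13/2)·e^(-t/2). Since e^(-t/2) > 0, the only critical point is t = 13/5.
g''(13/5) has the same sign as 5/2 > 0, so this is a local minimum.
g(13/5) = (-10)·e^(-13/10) ≈ -2.7253.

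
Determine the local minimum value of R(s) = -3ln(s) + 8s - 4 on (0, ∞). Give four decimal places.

R'(s) = -3/s + 8 = 0 gives s = 3/8.
R''(s) = 3/s², which is positive for s > 0, so this is a local minimum.
R(3/8) = -3·ln(3/8) + 3 - 4 ≈ 1.9425.

1.9425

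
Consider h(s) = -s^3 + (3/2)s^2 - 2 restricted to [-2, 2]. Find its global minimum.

h'(s) = -3s^2 + 3s, which vanishes at s = 0 and s = 1.
Candidates: h(-2) = 12,  h(0) = -2,  h(1) = -3/2,  h(2) = -4.
So the minimum is h(2) = -4.

-4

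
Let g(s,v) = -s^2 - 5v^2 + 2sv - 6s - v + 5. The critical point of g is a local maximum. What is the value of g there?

273/16

∂g/∂s = -2s + 2v - 6 = 0 and ∂g/∂v = 2s - 10v - 1 = 0, so (s, v) = (-31/8, -7/8).
The Hessian has g_{ss} = -2, g_{vv} = -10, g_{sv} = 2, giving D = 16 > 0 with g_{ss} < 0, so the point is a local maximum.
g(-31/8, -7/8) = 273/16.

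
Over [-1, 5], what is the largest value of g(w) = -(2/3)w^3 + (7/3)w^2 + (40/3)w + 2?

50

g'(w) = -2w^2 + (14/3)w + 40/3, whose only zero in [-1, 5] is w = 4.
Candidates: g(-1) = -25/3; g(4) = 50; g(5) = 131/3.
The maximum over the interval is 50, attained at w = 4.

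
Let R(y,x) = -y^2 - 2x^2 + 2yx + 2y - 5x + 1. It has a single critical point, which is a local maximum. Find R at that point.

∂R/∂y = -2y + 2x + 2 = 0 and ∂R/∂x = 2y - 4x - 5 = 0, so (y, x) = (-1/2, -3/2).
The Hessian has R_{yy} = -2, R_{xx} = -4, R_{yx} = 2, giving D = 4 > 0 with R_{yy} < 0, so the point is a local maximum.
R(-1/2, -3/2) = 17/4.

17/4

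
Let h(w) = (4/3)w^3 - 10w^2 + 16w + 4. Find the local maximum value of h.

h'(w) = 4w^2 - 20w + 16. Setting h'(w) = 0 gives w ∈ {1, 4}.
h''(w) = 8w - 20. h''(1) = -12 < 0 ⇒ local maximum; h''(4) = 12 > 0 ⇒ local minimum.
So the local maximum value is h(1) = 34/3.

34/3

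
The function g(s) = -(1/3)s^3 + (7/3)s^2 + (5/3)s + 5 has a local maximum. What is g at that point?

30

g'(s) = -s^2 + (14/3)s + 5/3 = 0 at s = -1/3, 5.
Second-derivative test with g''(s) = -2s + 14/3: g''(-1/3) = 16/3 > 0 ⇒ local minimum; g''(5) = -16/3 < 0 ⇒ local maximum.
The local maximum is g(5) = 30.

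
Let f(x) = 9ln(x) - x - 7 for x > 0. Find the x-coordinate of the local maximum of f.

f'(x) = 9/x − 1 = 0 gives x = 9.
f''(x) = -9/x², which is negative for x > 0, so this is a local maximum.
f(9) = 9·ln(9) - 9 - 7 ≈ 3.7750.

9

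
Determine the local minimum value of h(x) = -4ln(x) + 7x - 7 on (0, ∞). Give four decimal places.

h'(x) = -4/x + 7 = 0 gives x = 4/7.
h''(x) = 4/x², which is positive for x > 0, so this is a local minimum.
h(4/7) = -4·ln(4/7) + 4 - 7 ≈ -0.7615.

-0.7615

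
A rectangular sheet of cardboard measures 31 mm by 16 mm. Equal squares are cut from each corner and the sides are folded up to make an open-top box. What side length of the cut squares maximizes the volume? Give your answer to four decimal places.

With cut size x, the volume is V(x) = x(31 − 2x)(16 − 2x) for 0 < x < 8.
V'(x) = 12x^2 − 188x + 496. Setting V'(x) = 0 gives x ≈ 3.3581 (the root in (0, 8)).
V''(x) = 24x − 188 is negative there, so this is the maximum; V ≈ 757.0700.

3.3581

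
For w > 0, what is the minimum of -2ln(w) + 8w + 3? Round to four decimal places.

7.7726

h'(w) = -2/w + 8 = 0 gives w = 1/4.
h''(w) = 2/w², which is positive for w > 0, so this is a local minimum.
h(1/4) = -2·ln(1/4) + 2 + 3 ≈ 7.7726.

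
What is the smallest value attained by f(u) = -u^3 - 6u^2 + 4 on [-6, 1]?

-28

f'(u) = -3u^2 - 12u, which vanishes at u = -4 and u = 0.
Candidates: f(-6) = 4, f(-4) = -28, f(0) = 4, f(1) = -3.
The minimum over the interval is -28, attained at u = -4.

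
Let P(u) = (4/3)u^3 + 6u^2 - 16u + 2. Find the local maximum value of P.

P'(u) = 4u^2 + 12u - 16 = 0 at u = -4, 1.
P''(u) = 8u + 12. P''(-4) = -20 < 0 ⇒ local maximum; P''(1) = 20 > 0 ⇒ local minimum.
So the local maximum value is P(-4) = 230/3.

230/3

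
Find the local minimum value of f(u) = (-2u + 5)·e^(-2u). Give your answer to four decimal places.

f'(u) = (-2)·e^(-2u) + (-2u + 5)·(-2)·e^(-2u) = (4u - 12)·e^(-2u). Since e^(-2u) > 0, the only critical point is u = 3.
f''(3) has the same sign as 4 > 0, so this is a local minimum.
f(3) = (-1)·e^(-6) ≈ -0.0025.

-0.0025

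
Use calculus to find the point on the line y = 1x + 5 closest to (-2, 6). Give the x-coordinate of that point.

Minimize D(x)^2 = (x + 2)^2 + (x - 1)^2.
d/dx[D^2] = 2(x + 2) + 2·1·(x - 1) = 0 ⇒ x = -1/2.
Then y = 9/2 and the distance is √(9/2) ≈ 2.1213.

-1/2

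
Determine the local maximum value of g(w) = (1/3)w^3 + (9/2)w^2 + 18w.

Critical points: g'(w) = w^2 + 9w + 18 vanishes at w = -6, -3.
g''(w) = 2w + 9. g''(-6) = -3 < 0 ⇒ local maximum; g''(-3) = 3 > 0 ⇒ local minimum.
So the local maximum value is g(-6) = -18.

-18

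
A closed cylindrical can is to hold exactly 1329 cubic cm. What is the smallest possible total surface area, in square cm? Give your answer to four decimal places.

669.1619

With radius r and height h, πr²h = 1329 so h = 1329/(πr²), and S(r) = 2πr² + 2πrh = 2πr² + 2·1329/r.
S'(r) = 4πr − 2·1329/r² = 0 ⇒ r³ = 1329/(2π), so r ≈ 5.9582 and h = 2r ≈ 11.9164.
S''(r) = 4π + 4·1329/r³ > 0, so this is the minimum; S ≈ 669.1619.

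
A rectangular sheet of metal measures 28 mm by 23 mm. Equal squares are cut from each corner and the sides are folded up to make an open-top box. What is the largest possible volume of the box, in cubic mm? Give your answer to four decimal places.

1201.8781

With cut size x, the volume is V(x) = x(28 − 2x)(23 − 2x) for 0 < x < 11.5.
V'(x) = 12x^2 − 204x + 644. Setting V'(x) = 0 gives x ≈ 4.1892 (the root in (0, 11.5)).
V''(x) = 24x − 204 is negative there, so this is the maximum; V ≈ 1201.8781.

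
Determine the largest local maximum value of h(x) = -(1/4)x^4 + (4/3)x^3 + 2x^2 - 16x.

76/3

h'(x) = -x^3 + 4x^2 + 4x - 16. Setting h'(x) = 0 gives x ∈ {-2, 2, 4}.
Since h''(x) = -3x^2 + 8x + 4, we get h''(-2) = -24 < 0 ⇒ local maximum; h''(2) = 8 > 0 ⇒ local minimum; h''(4) = -12 < 0 ⇒ local maximum.
The largest local maximum is h(-2) = 76/3.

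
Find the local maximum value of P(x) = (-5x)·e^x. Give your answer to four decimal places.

By the product rule, P'(x) = (-5x - 5)·e^x. Since e^x > 0, the only critical point is x = -1.
P''(-1) has the same sign as -5 < 0, so this is a local maximum.
P(-1) = (5)·e^(-1) ≈ 1.8394.

1.8394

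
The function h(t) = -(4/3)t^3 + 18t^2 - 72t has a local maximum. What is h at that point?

-72

h'(t) = -4t^2 + 36t - 72. Setting h'(t) = 0 gives t ∈ {3, 6}.
Second-derivative test with h''(t) = -8t + 36: h''(3) = 12 > 0 ⇒ local minimum; h''(6) = -12 < 0 ⇒ local maximum.
The local maximum is h(6) = -72.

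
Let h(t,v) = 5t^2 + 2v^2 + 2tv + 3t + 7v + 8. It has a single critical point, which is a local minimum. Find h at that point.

67/36

∂h/∂t = 10t + 2v + 3 = 0 and ∂h/∂v = 2t + 4v + 7 = 0, so (t, v) = (1/18, -16/9).
The Hessian has h_{tt} = 10, h_{vv} = 4, h_{tv} = 2, giving D = 36 > 0 with h_{tt} > 0, so the point is a local minimum.
h(1/18, -16/9) = 67/36.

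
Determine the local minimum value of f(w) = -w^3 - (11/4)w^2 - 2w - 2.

Critical points: f'(w) = -3w^2 - (11/2)w - 2 vanishes at w = -4/3, -1/2.
f''(w) = -6w - 11/2. f''(-4/3) = 5/2 > 0 ⇒ local minimum; f''(-1/2) = -5/2 < 0 ⇒ local maximum.
The local minimum is f(-4/3) = -50/27.

-50/27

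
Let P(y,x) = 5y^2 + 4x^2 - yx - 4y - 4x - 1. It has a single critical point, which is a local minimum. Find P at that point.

-239/79

∂P/∂y = 10y - x - 4 = 0 and ∂P/∂x = -y + 8x - 4 = 0, so (y, x) = (36/79, 44/79).
The Hessian has P_{yy} = 10, P_{xx} = 8, P_{yx} = -1, giving D = 79 > 0 with P_{yy} > 0, so the point is a local minimum.
P(36/79, 44/79) = -239/79.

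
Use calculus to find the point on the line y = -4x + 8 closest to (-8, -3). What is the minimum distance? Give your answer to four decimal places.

Minimize D(x)^2 = (x + 8)^2 + (-4x + 11)^2.
d/dx[D^2] = 2(x + 8) + 2·(-4)·(-4x + 11) = 0 ⇒ x = 36/17.
Then y = -8/17 and the distance is √(1849/17) ≈ 10.4290.

10.4290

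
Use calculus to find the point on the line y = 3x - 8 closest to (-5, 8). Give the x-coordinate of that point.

43/10

Minimize D(x)^2 = (x + 5)^2 + (3x - 16)^2.
d/dx[D^2] = 2(x + 5) + 2·3·(3x - 16) = 0 ⇒ x = 43/10.
Then y = 49/10 and the distance is √(961/10) ≈ 9.8031.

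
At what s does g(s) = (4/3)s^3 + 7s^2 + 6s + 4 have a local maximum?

g'(s) = 4s^2 + 14s + 6 = 0 at s = -3, -1/2.
Since g''(s) = 8s + 14, we get g''(-3) = -10 < 0 ⇒ local maximum; g''(-1/2) = 10 > 0 ⇒ local minimum.
So the local maximum value is g(-3) = 13.

-3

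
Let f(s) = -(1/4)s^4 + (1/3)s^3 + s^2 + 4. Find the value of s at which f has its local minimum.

f'(s) = -s^3 + s^2 + 2s. Setting f'(s) = 0 gives s ∈ {-1, 0, 2}.
Second-derivative test with f''(s) = -3s^2 + 2s + 2: f''(-1) = -3 < 0 ⇒ local maximum; f''(0) = 2 > 0 ⇒ local minimum; f''(2) = -6 < 0 ⇒ local maximum.
The local minimum is f(0) = 4.

0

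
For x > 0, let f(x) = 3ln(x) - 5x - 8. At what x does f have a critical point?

f'(x) = 3/x − 5 = 0 gives x = 3/5.
f''(x) = -3/x², which is negative for x > 0, so this is a local maximum.
f(3/5) = 3·ln(3/5) - 3 - 8 ≈ -12.5325.

3/5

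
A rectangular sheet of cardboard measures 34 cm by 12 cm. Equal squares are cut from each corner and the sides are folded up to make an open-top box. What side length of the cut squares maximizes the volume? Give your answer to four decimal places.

With cut size x, the volume is V(x) = x(34 − 2x)(12 − 2x) for 0 < x < 6.
V'(x) = 12x^2 − 184x + 408. Setting V'(x) = 0 gives x ≈ 2.6889 (the root in (0, 6)).
V''(x) = 24x − 184 is negative there, so this is the maximum; V ≈ 509.6593.

2.6889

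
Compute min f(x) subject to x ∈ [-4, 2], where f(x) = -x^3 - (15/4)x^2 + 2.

The derivative is -3x^2 - (15/2)x, which vanishes at x = -5/2 and x = 0.
Candidates: f(-4) = 6; f(-5/2) = -93/16; f(0) = 2; f(2) = -21.
Hence the absolute minimum is -21 at x = 2.

-21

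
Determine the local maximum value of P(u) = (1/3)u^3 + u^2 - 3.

P'(u) = u^2 + 2u = 0 at u = -2, 0.
Since P''(u) = 2u + 2, we get P''(-2) = -2 < 0 ⇒ local maximum; P''(0) = 2 > 0 ⇒ local minimum.
The local maximum is P(-2) = -5/3.

-5/3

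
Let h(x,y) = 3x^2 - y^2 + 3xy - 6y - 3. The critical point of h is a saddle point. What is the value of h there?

∂h/∂x = 6x + 3y = 0 and ∂h/∂y = 3x - 2y - 6 = 0, so (x, y) = (6/7, -12/7).
The Hessian has h_{xx} = 6, h_{yy} = -2, h_{xy} = 3, giving D = -21 < 0, so the point is a saddle point.
h(6/7, -12/7) = 15/7.

15/7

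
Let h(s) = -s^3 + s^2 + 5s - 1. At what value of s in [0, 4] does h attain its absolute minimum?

Differentiating, h'(s) = -3s^2 + 2s + 5; whose only zero in [0, 4] is s = 5/3.
Candidates: h(0) = -1,  h(5/3) = 148/27,  h(4) = -29.
So the minimum is h(4) = -29.

4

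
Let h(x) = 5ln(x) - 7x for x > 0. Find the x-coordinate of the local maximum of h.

5/7

h'(x) = 5/x − 7 = 0 gives x = 5/7.
h''(x) = -5/x², which is negative for x > 0, so this is a local maximum.
h(5/7) = 5·ln(5/7) - 5 ≈ -6.6824.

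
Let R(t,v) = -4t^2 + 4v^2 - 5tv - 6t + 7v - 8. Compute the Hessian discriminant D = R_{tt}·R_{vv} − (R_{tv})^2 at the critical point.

∂R/∂t = -8t - 5v - 6 = 0 and ∂R/∂v = -5t + 8v + 7 = 0, so (t, v) = (-13/89, -86/89).
The Hessian has R_{tt} = -8, R_{vv} = 8, R_{tv} = -5, giving D = -89 < 0, so the point is a saddle point.
D = (-8)·(8) − (-5)^2 = -89.

-89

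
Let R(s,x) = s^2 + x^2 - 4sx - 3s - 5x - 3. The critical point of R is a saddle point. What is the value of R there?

∂R/∂s = 2s - 4x - 3 = 0 and ∂R/∂x = -4s + 2x - 5 = 0, so (s, x) = (-13/6, -11/6).
The Hessian has R_{ss} = 2, R_{xx} = 2, R_{sx} = -4, giving D = -12 < 0, so the point is a saddle point.
R(-13/6, -11/6) = 29/6.

29/6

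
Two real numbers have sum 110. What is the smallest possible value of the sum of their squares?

6050

With a + b = 110, a^2 + b^2 = a^2 + (110 − a)^2.
The derivative 2a − 2(110 − a) = 4a − 220 vanishes at a = 55; second derivative 4 > 0, a minimum.
The minimum is 2·(55)^2 = 6050.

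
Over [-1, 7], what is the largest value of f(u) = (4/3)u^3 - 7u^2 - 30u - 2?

Differentiating, f'(u) = 4u^2 - 14u - 30; whose only zero in [-1, 7] is u = 5.
Candidates: f(-1) = 59/3; f(5) = -481/3; f(7) = -293/3.
Hence the absolute maximum is 59/3 at u = -1.

59/3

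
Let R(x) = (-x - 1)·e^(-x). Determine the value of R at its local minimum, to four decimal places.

-1.0000

R'(x) = (-1)·e^(-x) + (-x - 1)·(-1)·e^(-x) = (x)·e^(-x). Since e^(-x) > 0, the only critical point is x = 0.
R''(0) has the same sign as 1 > 0, so this is a local minimum.
R(0) = (-1)·e^(0) ≈ -1.0000.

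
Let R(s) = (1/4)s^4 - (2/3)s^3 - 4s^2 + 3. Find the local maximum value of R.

3

R'(s) = s^3 - 2s^2 - 8s. Setting R'(s) = 0 gives s ∈ {-2, 0, 4}.
Since R''(s) = 3s^2 - 4s - 8, we get R''(-2) = 12 > 0 ⇒ local minimum; R''(0) = -8 < 0 ⇒ local maximum; R''(4) = 24 > 0 ⇒ local minimum.
Thus R has its local maximum at s = 0, with value 3.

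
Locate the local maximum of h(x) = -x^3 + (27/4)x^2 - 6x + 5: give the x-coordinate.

4

h'(x) = -3x^2 + (27/2)x - 6. Setting h'(x) = 0 gives x ∈ {1/2, 4}.
Since h''(x) = -6x + 27/2, we get h''(1/2) = 21/2 > 0 ⇒ local minimum; h''(4) = -21/2 < 0 ⇒ local maximum.
The local maximum is h(4) = 25.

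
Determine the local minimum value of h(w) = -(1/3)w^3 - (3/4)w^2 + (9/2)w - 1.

-49/4

Critical points: h'(w) = -w^2 - (3/2)w + 9/2 vanishes at w = -3, 3/2.
h''(w) = -2w - 3/2. h''(-3) = 9/2 > 0 ⇒ local minimum; h''(3/2) = -9/2 < 0 ⇒ local maximum.
The local minimum is h(-3) = -49/4.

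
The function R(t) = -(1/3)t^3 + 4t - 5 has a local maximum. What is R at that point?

R'(t) = -t^2 + 4 = 0 at t = -2, 2.
Second-derivative test with R''(t) = -2t: R''(-2) = 4 > 0 ⇒ local minimum; R''(2) = -4 < 0 ⇒ local maximum.
The local maximum is R(2) = 1/3.

1/3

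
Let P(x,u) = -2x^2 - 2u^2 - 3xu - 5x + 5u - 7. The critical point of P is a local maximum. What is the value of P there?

18

∂P/∂x = -4x - 3u - 5 = 0 and ∂P/∂u = -3x - 4u + 5 = 0, so (x, u) = (-5, 5).
The Hessian has P_{xx} = -4, P_{uu} = -4, P_{xu} = -3, giving D = 7 > 0 with P_{xx} < 0, so the point is a local maximum.
P(-5, 5) = 18.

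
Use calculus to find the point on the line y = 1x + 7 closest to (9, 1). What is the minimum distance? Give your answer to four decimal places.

Minimize D(x)^2 = (x - 9)^2 + (x + 6)^2.
d/dx[D^2] = 2(x - 9) + 2·1·(x + 6) = 0 ⇒ x = 3/2.
Then y = 17/2 and the distance is √(225/2) ≈ 10.6066.

10.6066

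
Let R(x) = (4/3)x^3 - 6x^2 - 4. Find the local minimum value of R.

R'(x) = 4x^2 - 12x = 0 at x = 0, 3.
Second-derivative test with R''(x) = 8x - 12: R''(0) = -12 < 0 ⇒ local maximum; R''(3) = 12 > 0 ⇒ local minimum.
So the local minimum value is R(3) = -22.

-22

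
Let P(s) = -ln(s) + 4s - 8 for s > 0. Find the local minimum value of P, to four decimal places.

-5.6137

P'(s) = -1/s + 4 = 0 gives s = 1/4.
P''(s) = 1/s², which is positive for s > 0, so this is a local minimum.
P(1/4) = -1·ln(1/4) + 1 - 8 ≈ -5.6137.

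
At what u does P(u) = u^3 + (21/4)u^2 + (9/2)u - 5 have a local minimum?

P'(u) = 3u^2 + (21/2)u + 9/2 = 0 at u = -3, -1/2.
Second-derivative test with P''(u) = 6u + 21/2: P''(-3) = -15/2 < 0 ⇒ local maximum; P''(-1/2) = 15/2 > 0 ⇒ local minimum.
Thus P has its local minimum at u = -1/2, with value -97/16.

-1/2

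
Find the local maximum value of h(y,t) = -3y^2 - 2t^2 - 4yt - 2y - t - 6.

-45/8

∂h/∂y = -6y - 4t - 2 = 0 and ∂h/∂t = -4y - 4t - 1 = 0, so (y, t) = (-1/2, 1/4).
The Hessian has h_{yy} = -6, h_{tt} = -4, h_{yt} = -4, giving D = 8 > 0 with h_{yy} < 0, so the point is a local maximum.
h(-1/2, 1/4) = -45/8.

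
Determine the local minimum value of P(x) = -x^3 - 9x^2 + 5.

-103

Critical points: P'(x) = -3x^2 - 18x vanishes at x = -6, 0.
P''(x) = -6x - 18. P''(-6) = 18 > 0 ⇒ local minimum; P''(0) = -18 < 0 ⇒ local maximum.
Thus P has its local minimum at x = -6, with value -103.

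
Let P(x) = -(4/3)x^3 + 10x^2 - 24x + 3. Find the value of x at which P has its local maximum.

P'(x) = -4x^2 + 20x - 24 = 0 at x = 2, 3.
P''(x) = -8x + 20. P''(2) = 4 > 0 ⇒ local minimum; P''(3) = -4 < 0 ⇒ local maximum.
The local maximum is P(3) = -15.

3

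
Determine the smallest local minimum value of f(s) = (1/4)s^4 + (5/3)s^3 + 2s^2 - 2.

f'(s) = s^3 + 5s^2 + 4s = 0 at s = -4, -1, 0.
Second-derivative test with f''(s) = 3s^2 + 10s + 4: f''(-4) = 12 > 0 ⇒ local minimum; f''(-1) = -3 < 0 ⇒ local maximum; f''(0) = 4 > 0 ⇒ local minimum.
Thus f has its smallest local minimum at s = -4, with value -38/3.

-38/3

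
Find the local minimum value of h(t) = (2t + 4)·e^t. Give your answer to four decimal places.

Differentiating with the product rule gives h'(t) = (2t + 6)·e^t. Since e^t > 0, the only critical point is t = -3.
h''(-3) has the same sign as 2 > 0, so this is a local minimum.
h(-3) = (-2)·e^(-3) ≈ -0.0996.

-0.0996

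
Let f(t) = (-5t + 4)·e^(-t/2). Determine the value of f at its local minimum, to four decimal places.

Differentiating with the product rule gives f'(t) = ((5/2)t - 7)·e^(-t/2). Since e^(-t/2) > 0, the only critical point is t = 14/5.
f''(14/5) has the same sign as 5/2 > 0, so this is a local minimum.
f(14/5) = (-10)·e^(-7/5) ≈ -2.4660.

-2.4660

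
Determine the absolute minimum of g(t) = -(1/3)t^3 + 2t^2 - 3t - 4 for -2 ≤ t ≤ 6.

The derivative is -t^2 + 4t - 3, which vanishes at t = 1 and t = 3.
Evaluating at the critical points and endpoints: g(-2) = 38/3,  g(1) = -16/3,  g(3) = -4,  g(6) = -22.
Hence the absolute minimum is -22 at t = 6.

-22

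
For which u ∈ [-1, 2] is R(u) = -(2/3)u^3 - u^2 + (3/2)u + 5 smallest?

The derivative is -2u^2 - 2u + 3/2, whose only zero in [-1, 2] is u = 1/2.
Candidates: R(-1) = 19/6; R(1/2) = 65/12; R(2) = -4/3.
The minimum over the interval is -4/3, attained at u = 2.

2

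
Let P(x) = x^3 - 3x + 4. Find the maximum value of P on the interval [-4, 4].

P'(x) = 3x^2 - 3, which vanishes at x = -1 and x = 1.
Evaluating at the critical points and endpoints: P(-4) = -48, P(-1) = 6, P(1) = 2, P(4) = 56.
Hence the absolute maximum is 56 at x = 4.

56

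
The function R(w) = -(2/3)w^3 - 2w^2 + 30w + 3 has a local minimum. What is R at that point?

R'(w) = -2w^2 - 4w + 30. Setting R'(w) = 0 gives w ∈ {-5, 3}.
Second-derivative test with R''(w) = -4w - 4: R''(-5) = 16 > 0 ⇒ local minimum; R''(3) = -16 < 0 ⇒ local maximum.
Thus R has its local minimum at w = -5, with value -341/3.

-341/3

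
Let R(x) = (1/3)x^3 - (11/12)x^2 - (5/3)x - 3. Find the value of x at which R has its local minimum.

R'(x) = x^2 - (11/6)x - 5/3 = 0 at x = -2/3, 5/2.
Since R''(x) = 2x - 11/6, we get R''(-2/3) = -19/6 < 0 ⇒ local maximum; R''(5/2) = 19/6 > 0 ⇒ local minimum.
Thus R has its local minimum at x = 5/2, with value -123/16.

5/2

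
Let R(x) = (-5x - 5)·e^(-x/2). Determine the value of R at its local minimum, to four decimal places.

-6.0653

R'(x) = (-5)·e^(-x/2) + (-5x - 5)·(-1/2)·e^(-x/2) = ((5/2)x - 5/2)·e^(-x/2). Since e^(-x/2) > 0, the only critical point is x = 1.
R''(1) has the same sign as 5/2 > 0, so this is a local minimum.
R(1) = (-10)·e^(-1/2) ≈ -6.0653.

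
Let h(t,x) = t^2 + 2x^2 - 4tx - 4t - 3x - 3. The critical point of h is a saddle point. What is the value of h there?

65/8

∂h/∂t = 2t - 4x - 4 = 0 and ∂h/∂x = -4t + 4x - 3 = 0, so (t, x) = (-7/2, -11/4).
The Hessian has h_{tt} = 2, h_{xx} = 4, h_{tx} = -4, giving D = -8 < 0, so the point is a saddle point.
h(-7/2, -11/4) = 65/8.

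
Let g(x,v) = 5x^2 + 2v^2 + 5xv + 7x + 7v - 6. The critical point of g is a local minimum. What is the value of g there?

-188/15

∂g/∂x = 10x + 5v + 7 = 0 and ∂g/∂v = 5x + 4v + 7 = 0, so (x, v) = (7/15, -7/3).
The Hessian has g_{xx} = 10, g_{vv} = 4, g_{xv} = 5, giving D = 15 > 0 with g_{xx} > 0, so the point is a local minimum.
g(7/15, -7/3) = -188/15.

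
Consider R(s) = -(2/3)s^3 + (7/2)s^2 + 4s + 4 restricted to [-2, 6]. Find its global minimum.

R'(s) = -2s^2 + 7s + 4, which vanishes at s = -1/2 and s = 4.
Evaluating at the critical points and endpoints: R(-2) = 46/3,  R(-1/2) = 71/24,  R(4) = 100/3,  R(6) = 10.
The minimum over the interval is 71/24, attained at s = -1/2.

71/24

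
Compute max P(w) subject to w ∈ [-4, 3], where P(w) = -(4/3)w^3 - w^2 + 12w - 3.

P'(w) = -4w^2 - 2w + 12, which vanishes at w = -2 and w = 3/2.
Evaluating at the critical points and endpoints: P(-4) = 55/3,  P(-2) = -61/3,  P(3/2) = 33/4,  P(3) = -12.
The maximum over the interval is 55/3, attained at w = -4.

55/3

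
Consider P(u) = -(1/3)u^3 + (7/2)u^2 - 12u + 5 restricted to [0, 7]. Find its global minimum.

P'(u) = -u^2 + 7u - 12, which vanishes at u = 3 and u = 4.
Candidates: P(0) = 5; P(3) = -17/2; P(4) = -25/3; P(7) = -131/6.
The minimum over the interval is -131/6, attained at u = 7.

-131/6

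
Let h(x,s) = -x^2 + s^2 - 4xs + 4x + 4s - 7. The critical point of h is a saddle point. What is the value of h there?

-19/5

∂h/∂x = -2x - 4s + 4 = 0 and ∂h/∂s = -4x + 2s + 4 = 0, so (x, s) = (6/5, 2/5).
The Hessian has h_{xx} = -2, h_{ss} = 2, h_{xs} = -4, giving D = -20 < 0, so the point is a saddle point.
h(6/5, 2/5) = -19/5.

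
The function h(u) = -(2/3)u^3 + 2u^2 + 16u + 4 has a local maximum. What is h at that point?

172/3

h'(u) = -2u^2 + 4u + 16 = 0 at u = -2, 4.
Second-derivative test with h''(u) = -4u + 4: h''(-2) = 12 > 0 ⇒ local minimum; h''(4) = -12 < 0 ⇒ local maximum.
Thus h has its local maximum at u = 4, with value 172/3.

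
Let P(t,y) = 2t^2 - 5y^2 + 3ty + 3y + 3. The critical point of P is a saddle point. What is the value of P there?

∂P/∂t = 4t + 3y = 0 and ∂P/∂y = 3t - 10y + 3 = 0, so (t, y) = (-9/49, 12/49).
The Hessian has P_{tt} = 4, P_{yy} = -10, P_{ty} = 3, giving D = -49 < 0, so the point is a saddle point.
P(-9/49, 12/49) = 165/49.

165/49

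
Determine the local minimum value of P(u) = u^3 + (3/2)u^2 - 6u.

-7/2

P'(u) = 3u^2 + 3u - 6. Setting P'(u) = 0 gives u ∈ {-2, 1}.
Second-derivative test with P''(u) = 6u + 3: P''(-2) = -9 < 0 ⇒ local maximum; P''(1) = 9 > 0 ⇒ local minimum.
The local minimum is P(1) = -7/2.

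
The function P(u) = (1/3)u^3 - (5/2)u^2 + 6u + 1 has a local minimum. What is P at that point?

Critical points: P'(u) = u^2 - 5u + 6 vanishes at u = 2, 3.
P''(u) = 2u - 5. P''(2) = -1 < 0 ⇒ local maximum; P''(3) = 1 > 0 ⇒ local minimum.
So the local minimum value is P(3) = 11/2.

11/2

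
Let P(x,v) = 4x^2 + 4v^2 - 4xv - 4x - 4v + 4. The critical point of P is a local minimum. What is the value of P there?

∂P/∂x = 8x - 4v - 4 = 0 and ∂P/∂v = -4x + 8v - 4 = 0, so (x, v) = (1, 1).
The Hessian has P_{xx} = 8, P_{vv} = 8, P_{xv} = -4, giving D = 48 > 0 with P_{xx} > 0, so the point is a local minimum.
P(1, 1) = 0.

0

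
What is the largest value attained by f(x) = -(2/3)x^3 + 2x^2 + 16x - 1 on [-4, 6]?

Differentiating, f'(x) = -2x^2 + 4x + 16; which vanishes at x = -2 and x = 4.
Compare values at every candidate in [-4, 6]: f(-4) = 29/3, f(-2) = -59/3, f(4) = 157/3, f(6) = 23.
Hence the absolute maximum is 157/3 at x = 4.

157/3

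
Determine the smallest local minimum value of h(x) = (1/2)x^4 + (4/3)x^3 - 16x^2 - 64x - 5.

Critical points: h'(x) = 2x^3 + 4x^2 - 32x - 64 vanishes at x = -4, -2, 4.
Since h''(x) = 6x^2 + 8x - 32, we get h''(-4) = 32 > 0 ⇒ local minimum; h''(-2) = -24 < 0 ⇒ local maximum; h''(4) = 96 > 0 ⇒ local minimum.
So the smallest local minimum value is h(4) = -911/3.

-911/3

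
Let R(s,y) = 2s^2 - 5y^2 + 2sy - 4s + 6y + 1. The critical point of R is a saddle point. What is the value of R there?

21/11

∂R/∂s = 4s + 2y - 4 = 0 and ∂R/∂y = 2s - 10y + 6 = 0, so (s, y) = (7/11, 8/11).
The Hessian has R_{ss} = 4, R_{yy} = -10, R_{sy} = 2, giving D = -44 < 0, so the point is a saddle point.
R(7/11, 8/11) = 21/11.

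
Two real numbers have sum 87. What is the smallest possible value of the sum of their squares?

With a + b = 87, a^2 + b^2 = a^2 + (87 − a)^2.
The derivative 2a − 2(87 − a) = 4a − 174 vanishes at a = 87/2; second derivative 4 > 0, a minimum.
The minimum is 2·(87/2)^2 = 7569/2.

7569/2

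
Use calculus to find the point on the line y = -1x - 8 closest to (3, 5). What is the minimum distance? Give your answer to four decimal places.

Minimize D(x)^2 = (x - 3)^2 + (-x - 13)^2.
d/dx[D^2] = 2(x - 3) + 2·(-1)·(-x - 13) = 0 ⇒ x = -5.
Then y = -3 and the distance is √(128) ≈ 11.3137.

11.3137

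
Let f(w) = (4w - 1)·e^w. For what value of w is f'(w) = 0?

f'(w) = 4·e^w + (4w - 1)·1·e^w = (4w + 3)·e^w. Since e^w > 0, the only critical point is w = -3/4.
f''(-3/4) has the same sign as 4 > 0, so this is a local minimum.
f(-3/4) = (-4)·e^(-3/4) ≈ -1.8895.

-3/4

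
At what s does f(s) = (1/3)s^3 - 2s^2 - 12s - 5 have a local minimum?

6

f'(s) = s^2 - 4s - 12. Setting f'(s) = 0 gives s ∈ {-2, 6}.
Second-derivative test with f''(s) = 2s - 4: f''(-2) = -8 < 0 ⇒ local maximum; f''(6) = 8 > 0 ⇒ local minimum.
The local minimum is f(6) = -77.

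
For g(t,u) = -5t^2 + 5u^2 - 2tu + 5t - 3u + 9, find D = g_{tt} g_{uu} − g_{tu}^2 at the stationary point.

-104

∂g/∂t = -10t - 2u + 5 = 0 and ∂g/∂u = -2t + 10u - 3 = 0, so (t, u) = (11/26, 5/13).
The Hessian has g_{tt} = -10, g_{uu} = 10, g_{tu} = -2, giving D = -104 < 0, so the point is a saddle point.
D = (-10)·(10) − (-2)^2 = -104.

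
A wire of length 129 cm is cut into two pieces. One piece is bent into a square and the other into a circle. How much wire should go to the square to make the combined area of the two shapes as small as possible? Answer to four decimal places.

Let x be the length used for the square. Square side x/4; circle radius (129−x)/(2π).
A(x) = (x/4)² + π·((129−x)/(2π))² = x²/16 + (129−x)²/(4π) for 0 ≤ x ≤ 129. A'(x) = x/8 − (129−x)/(2π) = 0 gives x = 4·129/(π+4) ≈ 72.2528.
A'' = 1/8 + 1/(2π) > 0, so this gives the minimum combined area; x ≈ 72.2528 cm to the square.

72.2528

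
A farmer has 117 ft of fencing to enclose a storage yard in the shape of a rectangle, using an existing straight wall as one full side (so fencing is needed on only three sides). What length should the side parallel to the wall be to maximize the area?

Let the sides perpendicular to the wall have length x and the parallel side y, so 2x + y = 117 and the area is A = xy = x(117 − 2x).
A'(x) = 117 − 4x = 0 gives x = 117/4, and A''(x) = −4 < 0 confirms a maximum.
Then y = 117 − 2·117/4 = 117/2 and A = 13689/8.

117/2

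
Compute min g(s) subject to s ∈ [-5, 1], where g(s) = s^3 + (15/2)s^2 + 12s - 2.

The derivative is 3s^2 + 15s + 12, which vanishes at s = -4 and s = -1.
Compare values at every candidate in [-5, 1]: g(-5) = 1/2,  g(-4) = 6,  g(-1) = -15/2,  g(1) = 37/2.
The minimum over the interval is -15/2, attained at s = -1.

-15/2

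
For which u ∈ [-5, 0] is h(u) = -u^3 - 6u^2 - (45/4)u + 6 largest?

The derivative is -3u^2 - 12u - 45/4, which vanishes at u = -5/2 and u = -3/2.
Candidates: h(-5) = 149/4,  h(-5/2) = 49/4,  h(-3/2) = 51/4,  h(0) = 6.
So the maximum is h(-5) = 149/4.

-5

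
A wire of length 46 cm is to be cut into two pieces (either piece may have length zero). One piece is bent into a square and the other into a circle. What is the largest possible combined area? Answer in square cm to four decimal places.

168.3859

Let x be the length used for the square. Square side x/4; circle radius (46−x)/(2π).
A(x) = (x/4)² + π·((46−x)/(2π))² = x²/16 + (46−x)²/(4π) for 0 ≤ x ≤ 46. A'(x) = x/8 − (46−x)/(2π) = 0 gives x = 4·46/(π+4) ≈ 25.7646.
A'' > 0, so the interior critical point is a minimum; the maximum is at an endpoint. A(0) = 168.3859 and A(46) = 132.2500, so the largest area is 168.3859.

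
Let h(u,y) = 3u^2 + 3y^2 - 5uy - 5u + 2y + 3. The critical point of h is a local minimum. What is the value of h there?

-4/11

∂h/∂u = 6u - 5y - 5 = 0 and ∂h/∂y = -5u + 6y + 2 = 0, so (u, y) = (20/11, 13/11).
The Hessian has h_{uu} = 6, h_{yy} = 6, h_{uy} = -5, giving D = 11 > 0 with h_{uu} > 0, so the point is a local minimum.
h(20/11, 13/11) = -4/11.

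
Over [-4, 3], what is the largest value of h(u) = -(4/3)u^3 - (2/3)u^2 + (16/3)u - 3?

Differentiating, h'(u) = -4u^2 - (4/3)u + 16/3; which vanishes at u = -4/3 and u = 1.
Evaluating at the critical points and endpoints: h(-4) = 151/3,  h(-4/3) = -659/81,  h(1) = 1/3,  h(3) = -29.
The maximum over the interval is 151/3, attained at u = -4.

151/3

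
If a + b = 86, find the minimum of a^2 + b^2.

With a + b = 86, a^2 + b^2 = a^2 + (86 − a)^2.
The derivative 2a − 2(86 − a) = 4a − 172 vanishes at a = 43; second derivative 4 > 0, a minimum.
The minimum is 2·(43)^2 = 3698.

3698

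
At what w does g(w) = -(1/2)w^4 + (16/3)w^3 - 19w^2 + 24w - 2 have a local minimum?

g'(w) = -2w^3 + 16w^2 - 38w + 24. Setting g'(w) = 0 gives w ∈ {1, 3, 4}.
g''(w) = -6w^2 + 32w - 38. g''(1) = -12 < 0 ⇒ local maximum; g''(3) = 4 > 0 ⇒ local minimum; g''(4) = -6 < 0 ⇒ local maximum.
Thus g has its local minimum at w = 3, with value 5/2.

3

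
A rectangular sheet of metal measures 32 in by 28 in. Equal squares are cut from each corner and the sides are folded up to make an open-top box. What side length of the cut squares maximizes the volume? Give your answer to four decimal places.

With cut size x, the volume is V(x) = x(32 − 2x)(28 − 2x) for 0 < x < 14.
V'(x) = 12x^2 − 240x + 896. Setting V'(x) = 0 gives x ≈ 4.9668 (the root in (0, 14)).
V''(x) = 24x − 240 is negative there, so this is the maximum; V ≈ 1980.0665.

4.9668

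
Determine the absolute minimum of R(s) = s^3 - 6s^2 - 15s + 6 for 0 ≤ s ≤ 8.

R'(s) = 3s^2 - 12s - 15, whose only zero in [0, 8] is s = 5.
Compare values at every candidate in [0, 8]: R(0) = 6, R(5) = -94, R(8) = 14.
The minimum over the interval is -94, attained at s = 5.

-94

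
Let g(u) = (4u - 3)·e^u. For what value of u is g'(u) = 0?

-1/4

Differentiating with the product rule gives g'(u) = (4u + 1)·e^u. Since e^u > 0, the only critical point is u = -1/4.
g''(-1/4) has the same sign as 4 > 0, so this is a local minimum.
g(-1/4) = (-4)·e^(-1/4) ≈ -3.1152.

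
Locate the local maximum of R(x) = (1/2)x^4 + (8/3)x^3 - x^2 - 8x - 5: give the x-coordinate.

R'(x) = 2x^3 + 8x^2 - 2x - 8 = 0 at x = -4, -1, 1.
Second-derivative test with R''(x) = 6x^2 + 16x - 2: R''(-4) = 30 > 0 ⇒ local minimum; R''(-1) = -12 < 0 ⇒ local maximum; R''(1) = 20 > 0 ⇒ local minimum.
So the local maximum value is R(-1) = -1/6.

-1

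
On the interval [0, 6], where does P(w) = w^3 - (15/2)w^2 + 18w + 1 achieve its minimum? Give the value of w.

Differentiating, P'(w) = 3w^2 - 15w + 18; which vanishes at w = 2 and w = 3.
Compare values at every candidate in [0, 6]: P(0) = 1, P(2) = 15, P(3) = 29/2, P(6) = 55.
So the minimum is P(0) = 1.

0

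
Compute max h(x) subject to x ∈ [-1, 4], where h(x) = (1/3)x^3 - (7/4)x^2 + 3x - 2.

Differentiating, h'(x) = x^2 - (7/2)x + 3; which vanishes at x = 3/2 and x = 2.
Compare values at every candidate in [-1, 4]: h(-1) = -85/12, h(3/2) = -5/16, h(2) = -1/3, h(4) = 10/3.
The maximum over the interval is 10/3, attained at x = 4.

10/3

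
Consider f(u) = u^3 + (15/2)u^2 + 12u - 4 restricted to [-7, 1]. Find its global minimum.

-127/2

f'(u) = 3u^2 + 15u + 12, which vanishes at u = -4 and u = -1.
Candidates: f(-7) = -127/2,  f(-4) = 4,  f(-1) = -19/2,  f(1) = 33/2.
Hence the absolute minimum is -127/2 at u = -7.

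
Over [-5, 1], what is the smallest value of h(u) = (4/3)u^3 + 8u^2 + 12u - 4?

h'(u) = 4u^2 + 16u + 12, which vanishes at u = -3 and u = -1.
Evaluating at the critical points and endpoints: h(-5) = -92/3,  h(-3) = -4,  h(-1) = -28/3,  h(1) = 52/3.
The minimum over the interval is -92/3, attained at u = -5.

-92/3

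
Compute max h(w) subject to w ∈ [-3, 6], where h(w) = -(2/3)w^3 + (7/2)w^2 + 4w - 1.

Differentiating, h'(w) = -2w^2 + 7w + 4; which vanishes at w = -1/2 and w = 4.
Compare values at every candidate in [-3, 6]: h(-3) = 73/2, h(-1/2) = -49/24, h(4) = 85/3, h(6) = 5.
Hence the absolute maximum is 73/2 at w = -3.

73/2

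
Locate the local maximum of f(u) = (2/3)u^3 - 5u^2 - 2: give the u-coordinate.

0

f'(u) = 2u^2 - 10u. Setting f'(u) = 0 gives u ∈ {0, 5}.
Since f''(u) = 4u - 10, we get f''(0) = -10 < 0 ⇒ local maximum; f''(5) = 10 > 0 ⇒ local minimum.
The local maximum is f(0) = -2.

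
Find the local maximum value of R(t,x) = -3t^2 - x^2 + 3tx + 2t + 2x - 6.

10/3

∂R/∂t = -6t + 3x + 2 = 0 and ∂R/∂x = 3t - 2x + 2 = 0, so (t, x) = (10/3, 6).
The Hessian has R_{tt} = -6, R_{xx} = -2, R_{tx} = 3, giving D = 3 > 0 with R_{tt} < 0, so the point is a local maximum.
R(10/3, 6) = 10/3.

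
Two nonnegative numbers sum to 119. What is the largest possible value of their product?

14161/4

With x + y = 119, the product is P(x) = x(119 − x).
P'(x) = 119 − 2x = 0 gives x = 119/2; P'' = −2 < 0, so this is the maximum.
P = 119/2·119/2 = 14161/4.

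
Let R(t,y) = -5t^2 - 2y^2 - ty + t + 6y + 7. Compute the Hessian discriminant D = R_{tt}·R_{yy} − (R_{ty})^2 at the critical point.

39

∂R/∂t = -10t - y + 1 = 0 and ∂R/∂y = -t - 4y + 6 = 0, so (t, y) = (-2/39, 59/39).
The Hessian has R_{tt} = -10, R_{yy} = -4, R_{ty} = -1, giving D = 39 > 0 with R_{tt} < 0, so the point is a local maximum.
D = (-10)·(-4) − (-1)^2 = 39.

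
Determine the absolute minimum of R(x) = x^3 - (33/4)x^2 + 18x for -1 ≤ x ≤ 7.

Differentiating, R'(x) = 3x^2 - (33/2)x + 18; which vanishes at x = 3/2 and x = 4.
Compare values at every candidate in [-1, 7]: R(-1) = -109/4; R(3/2) = 189/16; R(4) = 4; R(7) = 259/4.
So the minimum is R(-1) = -109/4.

-109/4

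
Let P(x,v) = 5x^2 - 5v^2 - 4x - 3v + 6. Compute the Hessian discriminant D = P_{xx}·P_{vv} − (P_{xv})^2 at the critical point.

∂P/∂x = 10x - 4 = 0 and ∂P/∂v = -10v - 3 = 0, so (x, v) = (2/5, -3/10).
The Hessian has P_{xx} = 10, P_{vv} = -10, P_{xv} = 0, giving D = -100 < 0, so the point is a saddle point.
D = (10)·(-10) − (0)^2 = -100.

-100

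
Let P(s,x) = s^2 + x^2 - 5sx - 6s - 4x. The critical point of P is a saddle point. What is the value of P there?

172/21

∂P/∂s = 2s - 5x - 6 = 0 and ∂P/∂x = -5s + 2x - 4 = 0, so (s, x) = (-32/21, -38/21).
The Hessian has P_{ss} = 2, P_{xx} = 2, P_{sx} = -5, giving D = -21 < 0, so the point is a saddle point.
P(-32/21, -38/21) = 172/21.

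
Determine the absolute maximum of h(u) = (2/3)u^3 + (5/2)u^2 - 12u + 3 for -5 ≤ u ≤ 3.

The derivative is 2u^2 + 5u - 12, which vanishes at u = -4 and u = 3/2.
Candidates: h(-5) = 253/6, h(-4) = 145/3, h(3/2) = -57/8, h(3) = 15/2.
The maximum over the interval is 145/3, attained at u = -4.

145/3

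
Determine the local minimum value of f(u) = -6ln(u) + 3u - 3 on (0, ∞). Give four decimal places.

-1.1589

f'(u) = -6/u + 3 = 0 gives u = 2.
f''(u) = 6/u², which is positive for u > 0, so this is a local minimum.
f(2) = -6·ln(2) + 6 - 3 ≈ -1.1589.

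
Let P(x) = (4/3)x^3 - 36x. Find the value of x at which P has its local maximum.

P'(x) = 4x^2 - 36 = 0 at x = -3, 3.
P''(x) = 8x. P''(-3) = -24 < 0 ⇒ local maximum; P''(3) = 24 > 0 ⇒ local minimum.
The local maximum is P(-3) = 72.

-3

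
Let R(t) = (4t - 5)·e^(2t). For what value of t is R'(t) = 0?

3/4

By the product rule, R'(t) = (8t - 6)·e^(2t). Since e^(2t) > 0, the only critical point is t = 3/4.
R''(3/4) has the same sign as 8 > 0, so this is a local minimum.
R(3/4) = (-2)·e^(3/2) ≈ -8.9634.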